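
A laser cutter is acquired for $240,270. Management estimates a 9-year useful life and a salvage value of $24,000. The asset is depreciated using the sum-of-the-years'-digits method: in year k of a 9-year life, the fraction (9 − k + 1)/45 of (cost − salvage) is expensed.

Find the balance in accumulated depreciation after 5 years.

Depreciable base = $240,270 − $24,000 = $216,270.
Sum of the years' digits = 9+8+7+6+5+4+3+2+1 = 45.
Year 1: $216,270 × 9/45 = $43,254. Book value $197,016.
Year 2: $216,270 × 8/45 = $38,448. Book value $158,568.
Year 3: $216,270 × 7/45 = $33,642. Book value $124,926.
Year 4: $216,270 × 6/45 = $28,836. Book value $96,090.
Year 5: $216,270 × 5/45 = $24,030. Book value $72,060.
Accumulated through year 5 = $240,270 − $72,060 = $168,210.

$168,210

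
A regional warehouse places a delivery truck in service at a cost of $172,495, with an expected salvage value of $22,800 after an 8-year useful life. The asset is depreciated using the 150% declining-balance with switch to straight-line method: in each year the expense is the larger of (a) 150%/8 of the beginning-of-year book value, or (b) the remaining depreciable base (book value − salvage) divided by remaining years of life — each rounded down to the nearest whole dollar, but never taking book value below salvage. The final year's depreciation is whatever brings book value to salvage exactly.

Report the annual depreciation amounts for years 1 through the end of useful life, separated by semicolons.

Depreciable base = $172,495 − $22,800 = $149,695.
Year 1: DB = ⌊$172,495 × 150%/8⌋ = $32,342; SL = ⌊$149,695/8⌋ = $18,711 → take DB $32,342. Book value $140,153.
Year 2: DB = ⌊$140,153 × 150%/8⌋ = $26,278; SL = ⌊$117,353/7⌋ = $16,764 → take DB $26,278. Book value $113,875.
Year 3: DB = ⌊$113,875 × 150%/8⌋ = $21,351; SL = ⌊$91,075/6⌋ = $15,179 → take DB $21,351. Book value $92,524.
Year 4: DB = ⌊$92,524 × 150%/8⌋ = $17,348; SL = ⌊$69,724/5⌋ = $13,944 → take DB $17,348. Book value $75,176.
Year 5: DB = ⌊$75,176 × 150%/8⌋ = $14,095; SL = ⌊$52,376/4⌋ = $13,094 → take DB $14,095. Book value $61,081.
Year 6: DB = ⌊$61,081 × 150%/8⌋ = $11,452; SL = ⌊$38,281/3⌋ = $12,760 → take SL $12,760. Book value $48,321.
Year 7: DB = ⌊$48,321 × 150%/8⌋ = $9,060; SL = ⌊$25,521/2⌋ = $12,760 → take SL $12,760. Book value $35,561.
Year 8 (final): $35,561 − $22,800 = $12,761. Book value $22,800.

$32,342; $26,278; $21,351; $17,348; $14,095; $12,760; $12,760; $12,761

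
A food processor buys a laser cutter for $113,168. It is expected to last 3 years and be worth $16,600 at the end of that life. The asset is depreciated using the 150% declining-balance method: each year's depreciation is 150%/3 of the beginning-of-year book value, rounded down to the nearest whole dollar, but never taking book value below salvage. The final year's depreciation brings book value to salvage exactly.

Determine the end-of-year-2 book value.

$28,292

Depreciable base = $113,168 − $16,600 = $96,568.
Year 1: ⌊$113,168 × 150%/3⌋ = $56,584. Book value $56,584.
Year 2: ⌊$56,584 × 150%/3⌋ = $28,292. Book value $28,292.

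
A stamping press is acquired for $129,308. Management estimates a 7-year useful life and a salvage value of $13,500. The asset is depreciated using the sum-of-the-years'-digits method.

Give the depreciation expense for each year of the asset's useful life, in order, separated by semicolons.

$28,952; $24,816; $20,680; $16,544; $12,408; $8,272; $4,136

Depreciable base = $129,308 − $13,500 = $115,808.
Sum of the years' digits = 7+6+5+4+3+2+1 = 28.
Year 1: $115,808 × 7/28 = $28,952. Book value $100,356.
Year 2: $115,808 × 6/28 = $24,816. Book value $75,540.
Year 3: $115,808 × 5/28 = $20,680. Book value $54,860.
Year 4: $115,808 × 4/28 = $16,544. Book value $38,316.
Year 5: $115,808 × 3/28 = $12,408. Book value $25,908.
Year 6: $115,808 × 2/28 = $8,272. Book value $17,636.
Year 7: $115,808 × 1/28 = $4,136. Book value $13,500.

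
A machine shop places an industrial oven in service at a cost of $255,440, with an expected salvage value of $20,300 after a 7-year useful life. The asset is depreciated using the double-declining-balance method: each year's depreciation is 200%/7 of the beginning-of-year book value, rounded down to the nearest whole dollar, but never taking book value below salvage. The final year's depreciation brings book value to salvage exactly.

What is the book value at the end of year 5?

$47,497

Depreciable base = $255,440 − $20,300 = $235,140.
Year 1: ⌊$255,440 × 200%/7⌋ = $72,982. Book value $182,458.
Year 2: ⌊$182,458 × 200%/7⌋ = $52,130. Book value $130,328.
Year 3: ⌊$130,328 × 200%/7⌋ = $37,236. Book value $93,092.
Year 4: ⌊$93,092 × 200%/7⌋ = $26,597. Book value $66,495.
Year 5: ⌊$66,495 × 200%/7⌋ = $18,998. Book value $47,497.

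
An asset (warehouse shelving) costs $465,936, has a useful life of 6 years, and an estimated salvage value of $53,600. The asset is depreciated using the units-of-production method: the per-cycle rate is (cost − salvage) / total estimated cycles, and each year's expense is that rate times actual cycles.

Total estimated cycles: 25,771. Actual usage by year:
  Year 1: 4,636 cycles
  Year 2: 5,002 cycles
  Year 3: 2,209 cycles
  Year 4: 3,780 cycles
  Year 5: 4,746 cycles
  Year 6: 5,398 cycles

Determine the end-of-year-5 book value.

Depreciable base = $465,936 − $53,600 = $412,336.
Rate = $412,336 / 25,771 cycles = $16 per cycle.
Year 1: 4,636 × $16 = $74,176. Book value $391,760.
Year 2: 5,002 × $16 = $80,032. Book value $311,728.
Year 3: 2,209 × $16 = $35,344. Book value $276,384.
Year 4: 3,780 × $16 = $60,480. Book value $215,904.
Year 5: 4,746 × $16 = $75,936. Book value $139,968.

$139,968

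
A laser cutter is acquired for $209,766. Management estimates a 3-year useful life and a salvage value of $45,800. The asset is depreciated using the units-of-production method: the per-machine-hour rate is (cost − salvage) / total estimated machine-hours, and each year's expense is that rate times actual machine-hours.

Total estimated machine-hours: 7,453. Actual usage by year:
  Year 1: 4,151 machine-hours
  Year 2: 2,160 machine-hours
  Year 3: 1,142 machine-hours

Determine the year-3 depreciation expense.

Depreciable base = $209,766 − $45,800 = $163,966.
Rate = $163,966 / 7,453 machine-hours = $22 per machine-hour.
Year 1: 4,151 × $22 = $91,322. Book value $118,444.
Year 2: 2,160 × $22 = $47,520. Book value $70,924.
Year 3: 1,142 × $22 = $25,124. Book value $45,800.

$25,124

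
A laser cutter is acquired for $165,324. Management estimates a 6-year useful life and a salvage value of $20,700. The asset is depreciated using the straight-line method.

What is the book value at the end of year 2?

$117,116

Depreciable base = $165,324 − $20,700 = $144,624.
Annual expense = $144,624 / 6 = $24,104.
End of year 1: book value $141,220.
End of year 2: book value $117,116.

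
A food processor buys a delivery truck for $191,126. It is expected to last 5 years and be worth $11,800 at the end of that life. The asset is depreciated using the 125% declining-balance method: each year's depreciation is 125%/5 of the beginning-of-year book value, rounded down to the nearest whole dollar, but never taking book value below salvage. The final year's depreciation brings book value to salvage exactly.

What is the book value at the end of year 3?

Depreciable base = $191,126 − $11,800 = $179,326.
Year 1: ⌊$191,126 × 125%/5⌋ = $47,781. Book value $143,345.
Year 2: ⌊$143,345 × 125%/5⌋ = $35,836. Book value $107,509.
Year 3: ⌊$107,509 × 125%/5⌋ = $26,877. Book value $80,632.

$80,632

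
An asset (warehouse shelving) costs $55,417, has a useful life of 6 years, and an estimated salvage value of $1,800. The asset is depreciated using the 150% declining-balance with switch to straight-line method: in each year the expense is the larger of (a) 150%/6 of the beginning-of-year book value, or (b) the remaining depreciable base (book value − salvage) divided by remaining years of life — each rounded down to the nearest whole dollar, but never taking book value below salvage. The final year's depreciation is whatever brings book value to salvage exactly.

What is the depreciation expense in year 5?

Depreciable base = $55,417 − $1,800 = $53,617.
Year 1: DB = ⌊$55,417 × 150%/6⌋ = $13,854; SL = ⌊$53,617/6⌋ = $8,936 → take DB $13,854. Book value $41,563.
Year 2: DB = ⌊$41,563 × 150%/6⌋ = $10,390; SL = ⌊$39,763/5⌋ = $7,952 → take DB $10,390. Book value $31,173.
Year 3: DB = ⌊$31,173 × 150%/6⌋ = $7,793; SL = ⌊$29,373/4⌋ = $7,343 → take DB $7,793. Book value $23,380.
Year 4: DB = ⌊$23,380 × 150%/6⌋ = $5,845; SL = ⌊$21,580/3⌋ = $7,193 → take SL $7,193. Book value $16,187.
Year 5: DB = ⌊$16,187 × 150%/6⌋ = $4,046; SL = ⌊$14,387/2⌋ = $7,193 → take SL $7,193. Book value $8,994.

$7,193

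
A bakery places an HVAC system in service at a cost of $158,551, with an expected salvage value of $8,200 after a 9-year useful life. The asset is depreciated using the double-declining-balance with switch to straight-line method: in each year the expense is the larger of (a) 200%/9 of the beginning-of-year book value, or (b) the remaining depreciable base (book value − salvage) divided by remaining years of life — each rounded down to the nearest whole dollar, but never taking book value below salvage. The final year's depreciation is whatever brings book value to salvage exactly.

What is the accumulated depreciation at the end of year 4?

$100,528

Depreciable base = $158,551 − $8,200 = $150,351.
Year 1: DB = ⌊$158,551 × 200%/9⌋ = $35,233; SL = ⌊$150,351/9⌋ = $16,705 → take DB $35,233. Book value $123,318.
Year 2: DB = ⌊$123,318 × 200%/9⌋ = $27,404; SL = ⌊$115,118/8⌋ = $14,389 → take DB $27,404. Book value $95,914.
Year 3: DB = ⌊$95,914 × 200%/9⌋ = $21,314; SL = ⌊$87,714/7⌋ = $12,530 → take DB $21,314. Book value $74,600.
Year 4: DB = ⌊$74,600 × 200%/9⌋ = $16,577; SL = ⌊$66,400/6⌋ = $11,066 → take DB $16,577. Book value $58,023.
Accumulated through year 4 = $158,551 − $58,023 = $100,528.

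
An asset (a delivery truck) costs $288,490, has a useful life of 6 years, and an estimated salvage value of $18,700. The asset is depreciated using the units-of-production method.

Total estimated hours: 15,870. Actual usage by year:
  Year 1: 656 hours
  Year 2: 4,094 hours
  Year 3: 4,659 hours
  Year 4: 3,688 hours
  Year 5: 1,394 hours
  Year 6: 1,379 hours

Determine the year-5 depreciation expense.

Depreciable base = $288,490 − $18,700 = $269,790.
Rate = $269,790 / 15,870 hours = $17 per hour.
Year 1: 656 × $17 = $11,152. Book value $277,338.
Year 2: 4,094 × $17 = $69,598. Book value $207,740.
Year 3: 4,659 × $17 = $79,203. Book value $128,537.
Year 4: 3,688 × $17 = $62,696. Book value $65,841.
Year 5: 1,394 × $17 = $23,698. Book value $42,143.

$23,698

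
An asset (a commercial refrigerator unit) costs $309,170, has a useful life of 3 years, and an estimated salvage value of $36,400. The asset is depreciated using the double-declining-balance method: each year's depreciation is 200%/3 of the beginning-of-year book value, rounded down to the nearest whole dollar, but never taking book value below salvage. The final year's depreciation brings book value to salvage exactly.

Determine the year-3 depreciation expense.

$0

Depreciable base = $309,170 − $36,400 = $272,770.
Year 1: ⌊$309,170 × 200%/3⌋ = $206,113. Book value $103,057.
Year 2: ⌊$103,057 × 200%/3⌋ = $68,704, capped at $66,657. Book value $36,400.
Year 3 (final): $36,400 − $36,400 = $0. Book value $36,400.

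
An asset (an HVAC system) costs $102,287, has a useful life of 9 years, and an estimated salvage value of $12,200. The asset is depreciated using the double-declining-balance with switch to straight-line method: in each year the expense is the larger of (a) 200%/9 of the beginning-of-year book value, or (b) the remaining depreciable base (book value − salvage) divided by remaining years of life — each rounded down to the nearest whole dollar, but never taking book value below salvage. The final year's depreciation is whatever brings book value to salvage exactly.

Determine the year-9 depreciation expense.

$1,499

Depreciable base = $102,287 − $12,200 = $90,087.
Year 1: DB = ⌊$102,287 × 200%/9⌋ = $22,730; SL = ⌊$90,087/9⌋ = $10,009 → take DB $22,730. Book value $79,557.
Year 2: DB = ⌊$79,557 × 200%/9⌋ = $17,679; SL = ⌊$67,357/8⌋ = $8,419 → take DB $17,679. Book value $61,878.
Year 3: DB = ⌊$61,878 × 200%/9⌋ = $13,750; SL = ⌊$49,678/7⌋ = $7,096 → take DB $13,750. Book value $48,128.
Year 4: DB = ⌊$48,128 × 200%/9⌋ = $10,695; SL = ⌊$35,928/6⌋ = $5,988 → take DB $10,695. Book value $37,433.
Year 5: DB = ⌊$37,433 × 200%/9⌋ = $8,318; SL = ⌊$25,233/5⌋ = $5,046 → take DB $8,318. Book value $29,115.
Year 6: DB = ⌊$29,115 × 200%/9⌋ = $6,470; SL = ⌊$16,915/4⌋ = $4,228 → take DB $6,470. Book value $22,645.
Year 7: DB = ⌊$22,645 × 200%/9⌋ = $5,032; SL = ⌊$10,445/3⌋ = $3,481 → take DB $5,032. Book value $17,613.
Year 8: DB = ⌊$17,613 × 200%/9⌋ = $3,914; SL = ⌊$5,413/2⌋ = $2,706 → take DB $3,914. Book value $13,699.
Year 9 (final): $13,699 − $12,200 = $1,499. Book value $12,200.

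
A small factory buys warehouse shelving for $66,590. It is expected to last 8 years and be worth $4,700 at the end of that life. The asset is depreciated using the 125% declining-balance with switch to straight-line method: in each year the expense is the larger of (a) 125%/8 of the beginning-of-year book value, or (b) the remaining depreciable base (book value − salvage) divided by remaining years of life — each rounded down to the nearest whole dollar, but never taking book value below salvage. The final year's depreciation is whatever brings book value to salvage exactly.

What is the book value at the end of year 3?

Depreciable base = $66,590 − $4,700 = $61,890.
Year 1: DB = ⌊$66,590 × 125%/8⌋ = $10,404; SL = ⌊$61,890/8⌋ = $7,736 → take DB $10,404. Book value $56,186.
Year 2: DB = ⌊$56,186 × 125%/8⌋ = $8,779; SL = ⌊$51,486/7⌋ = $7,355 → take DB $8,779. Book value $47,407.
Year 3: DB = ⌊$47,407 × 125%/8⌋ = $7,407; SL = ⌊$42,707/6⌋ = $7,117 → take DB $7,407. Book value $40,000.

$40,000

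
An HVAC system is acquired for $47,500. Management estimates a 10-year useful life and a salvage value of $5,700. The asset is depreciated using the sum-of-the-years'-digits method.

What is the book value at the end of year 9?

Depreciable base = $47,500 − $5,700 = $41,800.
Sum of the years' digits = 10+9+8+7+6+5+4+3+2+1 = 55.
Year 1: $41,800 × 10/55 = $7,600. Book value $39,900.
Year 2: $41,800 × 9/55 = $6,840. Book value $33,060.
Year 3: $41,800 × 8/55 = $6,080. Book value $26,980.
Year 4: $41,800 × 7/55 = $5,320. Book value $21,660.
Year 5: $41,800 × 6/55 = $4,560. Book value $17,100.
Year 6: $41,800 × 5/55 = $3,800. Book value $13,300.
Year 7: $41,800 × 4/55 = $3,040. Book value $10,260.
Year 8: $41,800 × 3/55 = $2,280. Book value $7,980.
Year 9: $41,800 × 2/55 = $1,520. Book value $6,460.

$6,460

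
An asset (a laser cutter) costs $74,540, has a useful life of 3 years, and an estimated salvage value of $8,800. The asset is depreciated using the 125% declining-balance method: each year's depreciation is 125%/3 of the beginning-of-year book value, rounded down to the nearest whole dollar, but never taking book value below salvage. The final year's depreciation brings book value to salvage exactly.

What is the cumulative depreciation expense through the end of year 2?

Depreciable base = $74,540 − $8,800 = $65,740.
Year 1: ⌊$74,540 × 125%/3⌋ = $31,058. Book value $43,482.
Year 2: ⌊$43,482 × 125%/3⌋ = $18,117. Book value $25,365.
Accumulated through year 2 = $74,540 − $25,365 = $49,175.

$49,175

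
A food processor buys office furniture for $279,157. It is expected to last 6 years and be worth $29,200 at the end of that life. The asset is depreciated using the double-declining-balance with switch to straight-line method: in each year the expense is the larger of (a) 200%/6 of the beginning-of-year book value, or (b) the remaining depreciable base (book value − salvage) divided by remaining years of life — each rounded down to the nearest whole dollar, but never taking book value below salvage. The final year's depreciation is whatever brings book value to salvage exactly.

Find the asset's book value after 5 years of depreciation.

Depreciable base = $279,157 − $29,200 = $249,957.
Year 1: DB = ⌊$279,157 × 200%/6⌋ = $93,052; SL = ⌊$249,957/6⌋ = $41,659 → take DB $93,052. Book value $186,105.
Year 2: DB = ⌊$186,105 × 200%/6⌋ = $62,035; SL = ⌊$156,905/5⌋ = $31,381 → take DB $62,035. Book value $124,070.
Year 3: DB = ⌊$124,070 × 200%/6⌋ = $41,356; SL = ⌊$94,870/4⌋ = $23,717 → take DB $41,356. Book value $82,714.
Year 4: DB = ⌊$82,714 × 200%/6⌋ = $27,571; SL = ⌊$53,514/3⌋ = $17,838 → take DB $27,571. Book value $55,143.
Year 5: DB = ⌊$55,143 × 200%/6⌋ = $18,381; SL = ⌊$25,943/2⌋ = $12,971 → take DB $18,381. Book value $36,762.

$36,762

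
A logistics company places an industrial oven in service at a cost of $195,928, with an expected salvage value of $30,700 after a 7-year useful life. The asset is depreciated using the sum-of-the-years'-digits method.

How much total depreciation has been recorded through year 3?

$106,218

Depreciable base = $195,928 − $30,700 = $165,228.
Sum of the years' digits = 7+6+5+4+3+2+1 = 28.
Year 1: $165,228 × 7/28 = $41,307. Book value $154,621.
Year 2: $165,228 × 6/28 = $35,406. Book value $119,215.
Year 3: $165,228 × 5/28 = $29,505. Book value $89,710.
Accumulated through year 3 = $195,928 − $89,710 = $106,218.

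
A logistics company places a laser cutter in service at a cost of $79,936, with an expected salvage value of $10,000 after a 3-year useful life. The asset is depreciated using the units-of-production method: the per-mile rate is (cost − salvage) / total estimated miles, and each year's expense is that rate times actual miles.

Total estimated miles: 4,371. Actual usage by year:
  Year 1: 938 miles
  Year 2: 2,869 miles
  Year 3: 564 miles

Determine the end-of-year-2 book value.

Depreciable base = $79,936 − $10,000 = $69,936.
Rate = $69,936 / 4,371 miles = $16 per mile.
Year 1: 938 × $16 = $15,008. Book value $64,928.
Year 2: 2,869 × $16 = $45,904. Book value $19,024.

$19,024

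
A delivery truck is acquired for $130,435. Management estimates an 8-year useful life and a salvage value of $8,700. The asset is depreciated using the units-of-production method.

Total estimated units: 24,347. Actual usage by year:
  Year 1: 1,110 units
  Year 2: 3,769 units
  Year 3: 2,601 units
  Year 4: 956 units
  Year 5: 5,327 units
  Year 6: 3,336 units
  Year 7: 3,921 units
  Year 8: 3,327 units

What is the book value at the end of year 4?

Depreciable base = $130,435 − $8,700 = $121,735.
Rate = $121,735 / 24,347 units = $5 per unit.
Year 1: 1,110 × $5 = $5,550. Book value $124,885.
Year 2: 3,769 × $5 = $18,845. Book value $106,040.
Year 3: 2,601 × $5 = $13,005. Book value $93,035.
Year 4: 956 × $5 = $4,780. Book value $88,255.

$88,255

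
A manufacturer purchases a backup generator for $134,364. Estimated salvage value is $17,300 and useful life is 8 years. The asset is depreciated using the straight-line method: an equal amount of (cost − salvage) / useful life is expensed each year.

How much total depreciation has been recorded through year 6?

Depreciable base = $134,364 − $17,300 = $117,064.
Annual expense = $117,064 / 8 = $14,633.
End of year 1: book value $119,731.
End of year 2: book value $105,098.
End of year 3: book value $90,465.
End of year 4: book value $75,832.
End of year 5: book value $61,199.
End of year 6: book value $46,566.
Accumulated through year 6 = $134,364 − $46,566 = $87,798.

$87,798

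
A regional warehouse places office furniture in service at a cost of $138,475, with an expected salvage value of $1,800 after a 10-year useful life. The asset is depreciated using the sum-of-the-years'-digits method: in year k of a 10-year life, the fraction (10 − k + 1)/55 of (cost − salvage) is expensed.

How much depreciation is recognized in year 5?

$14,910

Depreciable base = $138,475 − $1,800 = $136,675.
Sum of the years' digits = 10+9+8+7+6+5+4+3+2+1 = 55.
Year 1: $136,675 × 10/55 = $24,850. Book value $113,625.
Year 2: $136,675 × 9/55 = $22,365. Book value $91,260.
Year 3: $136,675 × 8/55 = $19,880. Book value $71,380.
Year 4: $136,675 × 7/55 = $17,395. Book value $53,985.
Year 5: $136,675 × 6/55 = $14,910. Book value $39,075.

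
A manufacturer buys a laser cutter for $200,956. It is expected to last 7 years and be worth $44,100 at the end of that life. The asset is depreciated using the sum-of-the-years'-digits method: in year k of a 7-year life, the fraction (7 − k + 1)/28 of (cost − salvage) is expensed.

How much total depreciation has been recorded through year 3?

Depreciable base = $200,956 − $44,100 = $156,856.
Sum of the years' digits = 7+6+5+4+3+2+1 = 28.
Year 1: $156,856 × 7/28 = $39,214. Book value $161,742.
Year 2: $156,856 × 6/28 = $33,612. Book value $128,130.
Year 3: $156,856 × 5/28 = $28,010. Book value $100,120.
Accumulated through year 3 = $200,956 − $100,120 = $100,836.

$100,836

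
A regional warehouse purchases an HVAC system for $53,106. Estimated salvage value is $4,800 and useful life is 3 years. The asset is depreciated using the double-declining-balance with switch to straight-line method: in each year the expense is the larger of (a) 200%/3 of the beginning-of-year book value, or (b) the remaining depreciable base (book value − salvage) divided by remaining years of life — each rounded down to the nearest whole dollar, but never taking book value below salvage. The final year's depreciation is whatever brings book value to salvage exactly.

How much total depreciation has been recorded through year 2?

$47,205

Depreciable base = $53,106 − $4,800 = $48,306.
Year 1: DB = ⌊$53,106 × 200%/3⌋ = $35,404; SL = ⌊$48,306/3⌋ = $16,102 → take DB $35,404. Book value $17,702.
Year 2: DB = ⌊$17,702 × 200%/3⌋ = $11,801; SL = ⌊$12,902/2⌋ = $6,451 → take DB $11,801. Book value $5,901.
Accumulated through year 2 = $53,106 − $5,901 = $47,205.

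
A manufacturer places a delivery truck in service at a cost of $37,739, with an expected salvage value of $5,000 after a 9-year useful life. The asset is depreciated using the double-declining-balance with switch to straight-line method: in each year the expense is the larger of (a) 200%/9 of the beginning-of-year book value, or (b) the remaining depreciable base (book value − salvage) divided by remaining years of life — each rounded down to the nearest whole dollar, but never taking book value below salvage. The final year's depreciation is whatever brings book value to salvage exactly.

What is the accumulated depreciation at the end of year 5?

Depreciable base = $37,739 − $5,000 = $32,739.
Year 1: DB = ⌊$37,739 × 200%/9⌋ = $8,386; SL = ⌊$32,739/9⌋ = $3,637 → take DB $8,386. Book value $29,353.
Year 2: DB = ⌊$29,353 × 200%/9⌋ = $6,522; SL = ⌊$24,353/8⌋ = $3,044 → take DB $6,522. Book value $22,831.
Year 3: DB = ⌊$22,831 × 200%/9⌋ = $5,073; SL = ⌊$17,831/7⌋ = $2,547 → take DB $5,073. Book value $17,758.
Year 4: DB = ⌊$17,758 × 200%/9⌋ = $3,946; SL = ⌊$12,758/6⌋ = $2,126 → take DB $3,946. Book value $13,812.
Year 5: DB = ⌊$13,812 × 200%/9⌋ = $3,069; SL = ⌊$8,812/5⌋ = $1,762 → take DB $3,069. Book value $10,743.
Accumulated through year 5 = $37,739 − $10,743 = $26,996.

$26,996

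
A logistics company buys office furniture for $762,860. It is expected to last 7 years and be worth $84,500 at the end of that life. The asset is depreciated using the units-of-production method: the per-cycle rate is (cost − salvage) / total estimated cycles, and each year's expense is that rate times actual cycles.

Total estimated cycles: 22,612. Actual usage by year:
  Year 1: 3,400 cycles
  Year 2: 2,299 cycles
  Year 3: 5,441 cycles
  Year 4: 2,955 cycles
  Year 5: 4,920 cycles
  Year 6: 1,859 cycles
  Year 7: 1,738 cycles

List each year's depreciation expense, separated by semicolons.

Depreciable base = $762,860 − $84,500 = $678,360.
Rate = $678,360 / 22,612 cycles = $30 per cycle.
Year 1: 3,400 × $30 = $102,000. Book value $660,860.
Year 2: 2,299 × $30 = $68,970. Book value $591,890.
Year 3: 5,441 × $30 = $163,230. Book value $428,660.
Year 4: 2,955 × $30 = $88,650. Book value $340,010.
Year 5: 4,920 × $30 = $147,600. Book value $192,410.
Year 6: 1,859 × $30 = $55,770. Book value $136,640.
Year 7: 1,738 × $30 = $52,140. Book value $84,500.

$102,000; $68,970; $163,230; $88,650; $147,600; $55,770; $52,140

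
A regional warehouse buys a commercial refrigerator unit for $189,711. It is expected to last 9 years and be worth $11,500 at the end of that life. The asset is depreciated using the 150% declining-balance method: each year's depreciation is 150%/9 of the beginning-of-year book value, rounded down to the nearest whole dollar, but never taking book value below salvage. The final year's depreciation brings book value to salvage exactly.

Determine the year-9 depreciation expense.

Depreciable base = $189,711 − $11,500 = $178,211.
Year 1: ⌊$189,711 × 150%/9⌋ = $31,618. Book value $158,093.
Year 2: ⌊$158,093 × 150%/9⌋ = $26,348. Book value $131,745.
Year 3: ⌊$131,745 × 150%/9⌋ = $21,957. Book value $109,788.
Year 4: ⌊$109,788 × 150%/9⌋ = $18,298. Book value $91,490.
Year 5: ⌊$91,490 × 150%/9⌋ = $15,248. Book value $76,242.
Year 6: ⌊$76,242 × 150%/9⌋ = $12,707. Book value $63,535.
Year 7: ⌊$63,535 × 150%/9⌋ = $10,589. Book value $52,946.
Year 8: ⌊$52,946 × 150%/9⌋ = $8,824. Book value $44,122.
Year 9 (final): $44,122 − $11,500 = $32,622. Book value $11,500.

$32,622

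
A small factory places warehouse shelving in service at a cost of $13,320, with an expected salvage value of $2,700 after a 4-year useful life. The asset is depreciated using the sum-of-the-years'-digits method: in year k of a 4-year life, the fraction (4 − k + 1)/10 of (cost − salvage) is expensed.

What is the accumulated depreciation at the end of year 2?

$7,434

Depreciable base = $13,320 − $2,700 = $10,620.
Sum of the years' digits = 4+3+2+1 = 10.
Year 1: $10,620 × 4/10 = $4,248. Book value $9,072.
Year 2: $10,620 × 3/10 = $3,186. Book value $5,886.
Accumulated through year 2 = $13,320 − $5,886 = $7,434.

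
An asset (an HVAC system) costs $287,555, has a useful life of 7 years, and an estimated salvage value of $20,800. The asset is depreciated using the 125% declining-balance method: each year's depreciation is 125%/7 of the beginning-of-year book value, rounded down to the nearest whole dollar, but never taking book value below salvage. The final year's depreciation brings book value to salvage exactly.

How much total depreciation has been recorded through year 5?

$180,013

Depreciable base = $287,555 − $20,800 = $266,755.
Year 1: ⌊$287,555 × 125%/7⌋ = $51,349. Book value $236,206.
Year 2: ⌊$236,206 × 125%/7⌋ = $42,179. Book value $194,027.
Year 3: ⌊$194,027 × 125%/7⌋ = $34,647. Book value $159,380.
Year 4: ⌊$159,380 × 125%/7⌋ = $28,460. Book value $130,920.
Year 5: ⌊$130,920 × 125%/7⌋ = $23,378. Book value $107,542.
Accumulated through year 5 = $287,555 − $107,542 = $180,013.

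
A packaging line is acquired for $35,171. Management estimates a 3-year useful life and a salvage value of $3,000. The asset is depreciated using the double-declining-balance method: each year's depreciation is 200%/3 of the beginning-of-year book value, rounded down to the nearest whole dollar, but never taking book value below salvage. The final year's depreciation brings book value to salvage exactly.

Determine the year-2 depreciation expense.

Depreciable base = $35,171 − $3,000 = $32,171.
Year 1: ⌊$35,171 × 200%/3⌋ = $23,447. Book value $11,724.
Year 2: ⌊$11,724 × 200%/3⌋ = $7,816. Book value $3,908.

$7,816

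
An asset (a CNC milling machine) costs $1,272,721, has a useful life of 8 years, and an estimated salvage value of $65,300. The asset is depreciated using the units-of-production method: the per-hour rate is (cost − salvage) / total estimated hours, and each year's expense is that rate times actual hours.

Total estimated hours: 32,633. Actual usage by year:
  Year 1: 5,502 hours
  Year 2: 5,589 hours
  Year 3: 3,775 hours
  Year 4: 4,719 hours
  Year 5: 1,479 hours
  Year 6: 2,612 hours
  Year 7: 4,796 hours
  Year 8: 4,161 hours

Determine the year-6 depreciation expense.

$96,644

Depreciable base = $1,272,721 − $65,300 = $1,207,421.
Rate = $1,207,421 / 32,633 hours = $37 per hour.
Year 1: 5,502 × $37 = $203,574. Book value $1,069,147.
Year 2: 5,589 × $37 = $206,793. Book value $862,354.
Year 3: 3,775 × $37 = $139,675. Book value $722,679.
Year 4: 4,719 × $37 = $174,603. Book value $548,076.
Year 5: 1,479 × $37 = $54,723. Book value $493,353.
Year 6: 2,612 × $37 = $96,644. Book value $396,709.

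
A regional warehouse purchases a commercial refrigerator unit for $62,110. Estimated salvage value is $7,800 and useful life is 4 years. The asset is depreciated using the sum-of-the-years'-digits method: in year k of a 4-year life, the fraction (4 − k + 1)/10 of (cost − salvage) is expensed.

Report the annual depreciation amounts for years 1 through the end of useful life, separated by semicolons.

$21,724; $16,293; $10,862; $5,431

Depreciable base = $62,110 − $7,800 = $54,310.
Sum of the years' digits = 4+3+2+1 = 10.
Year 1: $54,310 × 4/10 = $21,724. Book value $40,386.
Year 2: $54,310 × 3/10 = $16,293. Book value $24,093.
Year 3: $54,310 × 2/10 = $10,862. Book value $13,231.
Year 4: $54,310 × 1/10 = $5,431. Book value $7,800.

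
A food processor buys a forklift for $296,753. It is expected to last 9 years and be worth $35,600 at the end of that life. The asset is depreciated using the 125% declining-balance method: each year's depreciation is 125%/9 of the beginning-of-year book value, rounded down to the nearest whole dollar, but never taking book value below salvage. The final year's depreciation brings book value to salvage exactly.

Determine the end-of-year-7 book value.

$104,188

Depreciable base = $296,753 − $35,600 = $261,153.
Year 1: ⌊$296,753 × 125%/9⌋ = $41,215. Book value $255,538.
Year 2: ⌊$255,538 × 125%/9⌋ = $35,491. Book value $220,047.
Year 3: ⌊$220,047 × 125%/9⌋ = $30,562. Book value $189,485.
Year 4: ⌊$189,485 × 125%/9⌋ = $26,317. Book value $163,168.
Year 5: ⌊$163,168 × 125%/9⌋ = $22,662. Book value $140,506.
Year 6: ⌊$140,506 × 125%/9⌋ = $19,514. Book value $120,992.
Year 7: ⌊$120,992 × 125%/9⌋ = $16,804. Book value $104,188.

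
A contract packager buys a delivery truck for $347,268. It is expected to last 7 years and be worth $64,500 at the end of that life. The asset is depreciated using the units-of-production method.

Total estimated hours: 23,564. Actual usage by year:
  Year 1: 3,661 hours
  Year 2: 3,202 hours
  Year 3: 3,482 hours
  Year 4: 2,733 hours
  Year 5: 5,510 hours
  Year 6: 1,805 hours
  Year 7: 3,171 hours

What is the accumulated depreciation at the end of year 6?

Depreciable base = $347,268 − $64,500 = $282,768.
Rate = $282,768 / 23,564 hours = $12 per hour.
Year 1: 3,661 × $12 = $43,932. Book value $303,336.
Year 2: 3,202 × $12 = $38,424. Book value $264,912.
Year 3: 3,482 × $12 = $41,784. Book value $223,128.
Year 4: 2,733 × $12 = $32,796. Book value $190,332.
Year 5: 5,510 × $12 = $66,120. Book value $124,212.
Year 6: 1,805 × $12 = $21,660. Book value $102,552.
Accumulated through year 6 = $347,268 − $102,552 = $244,716.

$244,716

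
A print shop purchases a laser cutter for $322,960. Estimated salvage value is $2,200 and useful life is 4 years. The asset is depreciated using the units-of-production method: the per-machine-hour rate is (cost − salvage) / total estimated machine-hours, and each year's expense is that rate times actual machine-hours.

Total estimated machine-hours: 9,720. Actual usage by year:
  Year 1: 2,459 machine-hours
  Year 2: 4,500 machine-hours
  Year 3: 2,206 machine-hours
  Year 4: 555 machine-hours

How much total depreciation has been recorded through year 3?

$302,445

Depreciable base = $322,960 − $2,200 = $320,760.
Rate = $320,760 / 9,720 machine-hours = $33 per machine-hour.
Year 1: 2,459 × $33 = $81,147. Book value $241,813.
Year 2: 4,500 × $33 = $148,500. Book value $93,313.
Year 3: 2,206 × $33 = $72,798. Book value $20,515.
Accumulated through year 3 = $322,960 − $20,515 = $302,445.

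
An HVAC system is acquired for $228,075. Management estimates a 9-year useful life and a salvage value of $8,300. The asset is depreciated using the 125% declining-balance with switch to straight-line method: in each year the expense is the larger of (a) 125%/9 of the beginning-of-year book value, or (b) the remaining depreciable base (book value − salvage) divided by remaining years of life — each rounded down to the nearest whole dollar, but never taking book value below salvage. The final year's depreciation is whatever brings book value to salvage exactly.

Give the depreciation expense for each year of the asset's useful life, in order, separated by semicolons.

Depreciable base = $228,075 − $8,300 = $219,775.
Year 1: DB = ⌊$228,075 × 125%/9⌋ = $31,677; SL = ⌊$219,775/9⌋ = $24,419 → take DB $31,677. Book value $196,398.
Year 2: DB = ⌊$196,398 × 125%/9⌋ = $27,277; SL = ⌊$188,098/8⌋ = $23,512 → take DB $27,277. Book value $169,121.
Year 3: DB = ⌊$169,121 × 125%/9⌋ = $23,489; SL = ⌊$160,821/7⌋ = $22,974 → take DB $23,489. Book value $145,632.
Year 4: DB = ⌊$145,632 × 125%/9⌋ = $20,226; SL = ⌊$137,332/6⌋ = $22,888 → take SL $22,888. Book value $122,744.
Year 5: DB = ⌊$122,744 × 125%/9⌋ = $17,047; SL = ⌊$114,444/5⌋ = $22,888 → take SL $22,888. Book value $99,856.
Year 6: DB = ⌊$99,856 × 125%/9⌋ = $13,868; SL = ⌊$91,556/4⌋ = $22,889 → take SL $22,889. Book value $76,967.
Year 7: DB = ⌊$76,967 × 125%/9⌋ = $10,689; SL = ⌊$68,667/3⌋ = $22,889 → take SL $22,889. Book value $54,078.
Year 8: DB = ⌊$54,078 × 125%/9⌋ = $7,510; SL = ⌊$45,778/2⌋ = $22,889 → take SL $22,889. Book value $31,189.
Year 9 (final): $31,189 − $8,300 = $22,889. Book value $8,300.

$31,677; $27,277; $23,489; $22,888; $22,888; $22,889; $22,889; $22,889; $22,889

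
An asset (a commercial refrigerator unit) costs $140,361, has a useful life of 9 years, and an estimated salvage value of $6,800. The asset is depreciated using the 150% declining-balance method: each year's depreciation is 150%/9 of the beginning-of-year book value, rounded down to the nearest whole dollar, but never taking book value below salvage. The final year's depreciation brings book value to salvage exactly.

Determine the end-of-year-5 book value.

Depreciable base = $140,361 − $6,800 = $133,561.
Year 1: ⌊$140,361 × 150%/9⌋ = $23,393. Book value $116,968.
Year 2: ⌊$116,968 × 150%/9⌋ = $19,494. Book value $97,474.
Year 3: ⌊$97,474 × 150%/9⌋ = $16,245. Book value $81,229.
Year 4: ⌊$81,229 × 150%/9⌋ = $13,538. Book value $67,691.
Year 5: ⌊$67,691 × 150%/9⌋ = $11,281. Book value $56,410.

$56,410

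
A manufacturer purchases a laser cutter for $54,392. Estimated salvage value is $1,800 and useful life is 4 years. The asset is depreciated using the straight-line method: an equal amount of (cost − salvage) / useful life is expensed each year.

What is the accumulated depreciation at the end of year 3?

Depreciable base = $54,392 − $1,800 = $52,592.
Annual expense = $52,592 / 4 = $13,148.
End of year 1: book value $41,244.
End of year 2: book value $28,096.
End of year 3: book value $14,948.
Accumulated through year 3 = $54,392 − $14,948 = $39,444.

$39,444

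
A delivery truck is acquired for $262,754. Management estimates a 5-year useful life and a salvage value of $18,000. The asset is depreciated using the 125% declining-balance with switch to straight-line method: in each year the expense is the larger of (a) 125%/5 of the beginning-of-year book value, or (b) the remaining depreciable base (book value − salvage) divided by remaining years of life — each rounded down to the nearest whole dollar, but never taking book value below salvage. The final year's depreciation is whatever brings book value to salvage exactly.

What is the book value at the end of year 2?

$147,800

Depreciable base = $262,754 − $18,000 = $244,754.
Year 1: DB = ⌊$262,754 × 125%/5⌋ = $65,688; SL = ⌊$244,754/5⌋ = $48,950 → take DB $65,688. Book value $197,066.
Year 2: DB = ⌊$197,066 × 125%/5⌋ = $49,266; SL = ⌊$179,066/4⌋ = $44,766 → take DB $49,266. Book value $147,800.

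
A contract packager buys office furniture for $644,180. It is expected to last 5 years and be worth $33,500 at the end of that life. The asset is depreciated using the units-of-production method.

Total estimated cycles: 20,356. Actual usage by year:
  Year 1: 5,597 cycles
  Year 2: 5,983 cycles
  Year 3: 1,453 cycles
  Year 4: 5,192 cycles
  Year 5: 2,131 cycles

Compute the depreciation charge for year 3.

$43,590

Depreciable base = $644,180 − $33,500 = $610,680.
Rate = $610,680 / 20,356 cycles = $30 per cycle.
Year 1: 5,597 × $30 = $167,910. Book value $476,270.
Year 2: 5,983 × $30 = $179,490. Book value $296,780.
Year 3: 1,453 × $30 = $43,590. Book value $253,190.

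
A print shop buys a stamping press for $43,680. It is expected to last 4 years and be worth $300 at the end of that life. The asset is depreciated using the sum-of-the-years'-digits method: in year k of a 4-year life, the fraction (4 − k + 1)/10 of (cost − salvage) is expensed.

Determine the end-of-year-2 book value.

Depreciable base = $43,680 − $300 = $43,380.
Sum of the years' digits = 4+3+2+1 = 10.
Year 1: $43,380 × 4/10 = $17,352. Book value $26,328.
Year 2: $43,380 × 3/10 = $13,014. Book value $13,314.

$13,314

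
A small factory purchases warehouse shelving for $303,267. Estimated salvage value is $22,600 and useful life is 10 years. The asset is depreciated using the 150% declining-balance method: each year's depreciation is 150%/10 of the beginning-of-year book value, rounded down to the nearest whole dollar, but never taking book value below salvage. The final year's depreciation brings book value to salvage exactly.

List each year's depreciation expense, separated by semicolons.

$45,490; $38,666; $32,866; $27,936; $23,746; $20,184; $17,156; $14,583; $12,396; $47,644

Depreciable base = $303,267 − $22,600 = $280,667.
Year 1: ⌊$303,267 × 150%/10⌋ = $45,490. Book value $257,777.
Year 2: ⌊$257,777 × 150%/10⌋ = $38,666. Book value $219,111.
Year 3: ⌊$219,111 × 150%/10⌋ = $32,866. Book value $186,245.
Year 4: ⌊$186,245 × 150%/10⌋ = $27,936. Book value $158,309.
Year 5: ⌊$158,309 × 150%/10⌋ = $23,746. Book value $134,563.
Year 6: ⌊$134,563 × 150%/10⌋ = $20,184. Book value $114,379.
Year 7: ⌊$114,379 × 150%/10⌋ = $17,156. Book value $97,223.
Year 8: ⌊$97,223 × 150%/10⌋ = $14,583. Book value $82,640.
Year 9: ⌊$82,640 × 150%/10⌋ = $12,396. Book value $70,244.
Year 10 (final): $70,244 − $22,600 = $47,644. Book value $22,600.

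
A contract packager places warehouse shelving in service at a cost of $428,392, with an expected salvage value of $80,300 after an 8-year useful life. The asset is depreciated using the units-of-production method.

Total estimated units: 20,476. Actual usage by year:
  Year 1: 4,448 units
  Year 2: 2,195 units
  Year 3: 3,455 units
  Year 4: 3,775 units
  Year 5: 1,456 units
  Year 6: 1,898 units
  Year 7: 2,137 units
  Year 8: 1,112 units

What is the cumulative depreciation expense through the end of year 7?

$329,188

Depreciable base = $428,392 − $80,300 = $348,092.
Rate = $348,092 / 20,476 units = $17 per unit.
Year 1: 4,448 × $17 = $75,616. Book value $352,776.
Year 2: 2,195 × $17 = $37,315. Book value $315,461.
Year 3: 3,455 × $17 = $58,735. Book value $256,726.
Year 4: 3,775 × $17 = $64,175. Book value $192,551.
Year 5: 1,456 × $17 = $24,752. Book value $167,799.
Year 6: 1,898 × $17 = $32,266. Book value $135,533.
Year 7: 2,137 × $17 = $36,329. Book value $99,204.
Accumulated through year 7 = $428,392 − $99,204 = $329,188.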